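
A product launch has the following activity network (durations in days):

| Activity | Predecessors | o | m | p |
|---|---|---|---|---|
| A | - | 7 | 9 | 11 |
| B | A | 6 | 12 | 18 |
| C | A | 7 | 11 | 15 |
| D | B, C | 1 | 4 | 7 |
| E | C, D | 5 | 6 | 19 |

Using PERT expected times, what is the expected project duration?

te_A = (7 + 4·9 + 11)/6 = 54/6 = 9
te_B = (6 + 4·12 + 18)/6 = 72/6 = 12
te_C = (7 + 4·11 + 15)/6 = 66/6 = 11
te_D = (1 + 4·4 + 7)/6 = 24/6 = 4
te_E = (5 + 4·6 + 19)/6 = 48/6 = 8

Forward pass:
ES_A = 0; EF_A = 9
ES_B = 9; EF_B = 9+12 = 21
ES_C = 9; EF_C = 9+11 = 20
ES_D = max(EF_B=21, EF_C=20) = 21; EF_D = 21+4 = 25
ES_E = max(EF_C=20, EF_D=25) = 25; EF_E = 25+8 = 33
Expected project duration μ = 33 days. Critical path: A → B → D → E.

33 days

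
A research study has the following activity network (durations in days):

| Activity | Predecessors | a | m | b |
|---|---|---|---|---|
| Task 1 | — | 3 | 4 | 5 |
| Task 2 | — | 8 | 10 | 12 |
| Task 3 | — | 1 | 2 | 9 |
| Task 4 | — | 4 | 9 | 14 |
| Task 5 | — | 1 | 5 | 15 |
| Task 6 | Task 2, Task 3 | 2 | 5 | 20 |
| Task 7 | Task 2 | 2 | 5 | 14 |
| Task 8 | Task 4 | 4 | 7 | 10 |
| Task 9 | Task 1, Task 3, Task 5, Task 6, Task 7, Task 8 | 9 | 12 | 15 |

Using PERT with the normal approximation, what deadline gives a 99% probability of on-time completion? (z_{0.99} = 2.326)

te_Task 1 = (3 + 4·4 + 5)/6 = 24/6 = 4; σ²_Task 1 = ((5−3)/6)² = 0.111
te_Task 2 = (8 + 4·10 + 12)/6 = 60/6 = 10; σ²_Task 2 = ((12−8)/6)² = 0.444
te_Task 3 = (1 + 4·2 + 9)/6 = 18/6 = 3; σ²_Task 3 = ((9−1)/6)² = 1.778
te_Task 4 = (4 + 4·9 + 14)/6 = 54/6 = 9; σ²_Task 4 = ((14−4)/6)² = 2.778
te_Task 5 = (1 + 4·5 + 15)/6 = 36/6 = 6; σ²_Task 5 = ((15−1)/6)² = 5.444
te_Task 6 = (2 + 4·5 + 20)/6 = 42/6 = 7; σ²_Task 6 = ((20−2)/6)² = 9.000
te_Task 7 = (2 + 4·5 + 14)/6 = 36/6 = 6; σ²_Task 7 = ((14−2)/6)² = 4.000
te_Task 8 = (4 + 4·7 + 10)/6 = 42/6 = 7; σ²_Task 8 = ((10−4)/6)² = 1.000
te_Task 9 = (9 + 4·12 + 15)/6 = 72/6 = 12; σ²_Task 9 = ((15−9)/6)² = 1.000

Forward pass:
ES_Task 1 = 0; EF_Task 1 = 4
ES_Task 2 = 0; EF_Task 2 = 10
ES_Task 3 = 0; EF_Task 3 = 3
ES_Task 4 = 0; EF_Task 4 = 9
ES_Task 5 = 0; EF_Task 5 = 6
ES_Task 6 = max(EF_Task 2=10, EF_Task 3=3) = 10; EF_Task 6 = 10+7 = 17
ES_Task 7 = 10; EF_Task 7 = 10+6 = 16
ES_Task 8 = 9; EF_Task 8 = 9+7 = 16
ES_Task 9 = max(EF_Task 1=4, EF_Task 3=3, EF_Task 5=6, EF_Task 6=17, EF_Task 7=16, EF_Task 8=16) = 17; EF_Task 9 = 17+12 = 29
Expected project duration μ = 29 days. Critical path: Task 2 → Task 6 → Task 9.

Variance along critical path = 0.444 + 9.000 + 1.000 = 10.444; σ = 3.232 days.
D = μ + z·σ = 29 + 2.326·3.232 = 36.5 days

36.5 days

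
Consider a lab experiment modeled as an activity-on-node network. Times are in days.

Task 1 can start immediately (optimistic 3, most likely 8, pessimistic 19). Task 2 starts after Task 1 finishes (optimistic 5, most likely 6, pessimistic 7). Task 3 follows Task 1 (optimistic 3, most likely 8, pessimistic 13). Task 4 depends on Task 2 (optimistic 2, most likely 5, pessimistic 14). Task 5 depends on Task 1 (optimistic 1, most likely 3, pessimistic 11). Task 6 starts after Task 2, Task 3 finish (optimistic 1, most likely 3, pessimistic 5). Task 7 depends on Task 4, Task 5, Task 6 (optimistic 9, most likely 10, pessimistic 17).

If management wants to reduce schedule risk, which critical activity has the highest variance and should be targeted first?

te_Task 1 = (3 + 4·8 + 19)/6 = 54/6 = 9; σ²_Task 1 = ((19−3)/6)² = 7.111
te_Task 2 = (5 + 4·6 + 7)/6 = 36/6 = 6; σ²_Task 2 = ((7−5)/6)² = 0.111
te_Task 3 = (3 + 4·8 + 13)/6 = 48/6 = 8; σ²_Task 3 = ((13−3)/6)² = 2.778
te_Task 4 = (2 + 4·5 + 14)/6 = 36/6 = 6; σ²_Task 4 = ((14−2)/6)² = 4.000
te_Task 5 = (1 + 4·3 + 11)/6 = 24/6 = 4; σ²_Task 5 = ((11−1)/6)² = 2.778
te_Task 6 = (1 + 4·3 + 5)/6 = 18/6 = 3; σ²_Task 6 = ((5−1)/6)² = 0.444
te_Task 7 = (9 + 4·10 + 17)/6 = 66/6 = 11; σ²_Task 7 = ((17−9)/6)² = 1.778

Forward pass:
ES_Task 1 = 0; EF_Task 1 = 9
ES_Task 2 = 9; EF_Task 2 = 9+6 = 15
ES_Task 3 = 9; EF_Task 3 = 9+8 = 17
ES_Task 4 = 15; EF_Task 4 = 15+6 = 21
ES_Task 5 = 9; EF_Task 5 = 9+4 = 13
ES_Task 6 = max(EF_Task 2=15, EF_Task 3=17) = 17; EF_Task 6 = 17+3 = 20
ES_Task 7 = max(EF_Task 4=21, EF_Task 5=13, EF_Task 6=20) = 21; EF_Task 7 = 21+11 = 32
Expected project duration μ = 32 days. Critical path: Task 1 → Task 2 → Task 4 → Task 7.

Variances on critical path: σ²_Task 1=7.111, σ²_Task 2=0.111, σ²_Task 4=4.000, σ²_Task 7=1.778.
Largest is σ²_Task 1 = 7.111.

Task 1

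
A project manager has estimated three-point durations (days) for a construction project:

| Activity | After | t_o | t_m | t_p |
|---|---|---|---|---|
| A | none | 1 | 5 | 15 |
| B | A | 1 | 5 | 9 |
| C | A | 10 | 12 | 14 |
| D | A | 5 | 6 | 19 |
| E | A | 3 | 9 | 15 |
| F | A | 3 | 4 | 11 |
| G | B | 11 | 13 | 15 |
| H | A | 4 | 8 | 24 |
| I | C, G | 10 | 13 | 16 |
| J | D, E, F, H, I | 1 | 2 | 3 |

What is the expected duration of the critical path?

39 days

te_A = (1 + 4·5 + 15)/6 = 36/6 = 6
te_B = (1 + 4·5 + 9)/6 = 30/6 = 5
te_C = (10 + 4·12 + 14)/6 = 72/6 = 12
te_D = (5 + 4·6 + 19)/6 = 48/6 = 8
te_E = (3 + 4·9 + 15)/6 = 54/6 = 9
te_F = (3 + 4·4 + 11)/6 = 30/6 = 5
te_G = (11 + 4·13 + 15)/6 = 78/6 = 13
te_H = (4 + 4·8 + 24)/6 = 60/6 = 10
te_I = (10 + 4·13 + 16)/6 = 78/6 = 13
te_J = (1 + 4·2 + 3)/6 = 12/6 = 2

Forward pass:
ES_A = 0; EF_A = 6
ES_B = 6; EF_B = 6+5 = 11
ES_C = 6; EF_C = 6+12 = 18
ES_D = 6; EF_D = 6+8 = 14
ES_E = 6; EF_E = 6+9 = 15
ES_F = 6; EF_F = 6+5 = 11
ES_G = 11; EF_G = 11+13 = 24
ES_H = 6; EF_H = 6+10 = 16
ES_I = max(EF_C=18, EF_G=24) = 24; EF_I = 24+13 = 37
ES_J = max(EF_D=14, EF_E=15, EF_F=11, EF_H=16, EF_I=37) = 37; EF_J = 37+2 = 39
Expected project duration μ = 39 days. Critical path: A → B → G → I → J.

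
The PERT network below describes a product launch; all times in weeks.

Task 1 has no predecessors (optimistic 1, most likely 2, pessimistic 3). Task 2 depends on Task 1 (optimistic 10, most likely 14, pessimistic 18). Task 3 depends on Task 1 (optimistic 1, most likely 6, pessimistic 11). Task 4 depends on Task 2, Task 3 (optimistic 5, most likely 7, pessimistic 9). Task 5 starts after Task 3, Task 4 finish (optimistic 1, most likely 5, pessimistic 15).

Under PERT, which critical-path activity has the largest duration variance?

Task 5

te_Task 1 = (1 + 4·2 + 3)/6 = 12/6 = 2; σ²_Task 1 = ((3−1)/6)² = 0.111
te_Task 2 = (10 + 4·14 + 18)/6 = 84/6 = 14; σ²_Task 2 = ((18−10)/6)² = 1.778
te_Task 3 = (1 + 4·6 + 11)/6 = 36/6 = 6; σ²_Task 3 = ((11−1)/6)² = 2.778
te_Task 4 = (5 + 4·7 + 9)/6 = 42/6 = 7; σ²_Task 4 = ((9−5)/6)² = 0.444
te_Task 5 = (1 + 4·5 + 15)/6 = 36/6 = 6; σ²_Task 5 = ((15−1)/6)² = 5.444

Forward pass:
ES_Task 1 = 0; EF_Task 1 = 2
ES_Task 2 = 2; EF_Task 2 = 2+14 = 16
ES_Task 3 = 2; EF_Task 3 = 2+6 = 8
ES_Task 4 = max(EF_Task 2=16, EF_Task 3=8) = 16; EF_Task 4 = 16+7 = 23
ES_Task 5 = max(EF_Task 3=8, EF_Task 4=23) = 23; EF_Task 5 = 23+6 = 29
Expected project duration μ = 29 weeks. Critical path: Task 1 → Task 2 → Task 4 → Task 5.

Variances on critical path: σ²_Task 1=0.111, σ²_Task 2=1.778, σ²_Task 4=0.444, σ²_Task 5=5.444.
Largest is σ²_Task 5 = 5.444.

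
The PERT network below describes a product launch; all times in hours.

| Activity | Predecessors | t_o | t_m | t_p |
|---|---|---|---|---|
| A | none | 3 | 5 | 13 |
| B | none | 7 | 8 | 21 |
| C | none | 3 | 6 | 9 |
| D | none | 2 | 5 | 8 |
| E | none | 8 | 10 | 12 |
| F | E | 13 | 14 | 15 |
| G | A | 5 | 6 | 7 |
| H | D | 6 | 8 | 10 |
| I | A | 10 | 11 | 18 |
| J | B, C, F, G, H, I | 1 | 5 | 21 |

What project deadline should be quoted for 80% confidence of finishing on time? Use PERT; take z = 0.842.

te_A = (3 + 4·5 + 13)/6 = 36/6 = 6; σ²_A = ((13−3)/6)² = 2.778
te_B = (7 + 4·8 + 21)/6 = 60/6 = 10; σ²_B = ((21−7)/6)² = 5.444
te_C = (3 + 4·6 + 9)/6 = 36/6 = 6; σ²_C = ((9−3)/6)² = 1.000
te_D = (2 + 4·5 + 8)/6 = 30/6 = 5; σ²_D = ((8−2)/6)² = 1.000
te_E = (8 + 4·10 + 12)/6 = 60/6 = 10; σ²_E = ((12−8)/6)² = 0.444
te_F = (13 + 4·14 + 15)/6 = 84/6 = 14; σ²_F = ((15−13)/6)² = 0.111
te_G = (5 + 4·6 + 7)/6 = 36/6 = 6; σ²_G = ((7−5)/6)² = 0.111
te_H = (6 + 4·8 + 10)/6 = 48/6 = 8; σ²_H = ((10−6)/6)² = 0.444
te_I = (10 + 4·11 + 18)/6 = 72/6 = 12; σ²_I = ((18−10)/6)² = 1.778
te_J = (1 + 4·5 + 21)/6 = 42/6 = 7; σ²_J = ((21−1)/6)² = 11.111

Forward pass:
ES_A = 0; EF_A = 6
ES_B = 0; EF_B = 10
ES_C = 0; EF_C = 6
ES_D = 0; EF_D = 5
ES_E = 0; EF_E = 10
ES_F = 10; EF_F = 10+14 = 24
ES_G = 6; EF_G = 6+6 = 12
ES_H = 5; EF_H = 5+8 = 13
ES_I = 6; EF_I = 6+12 = 18
ES_J = max(EF_B=10, EF_C=6, EF_F=24, EF_G=12, EF_H=13, EF_I=18) = 24; EF_J = 24+7 = 31
Expected project duration μ = 31 hours. Critical path: E → F → J.

Variance along critical path = 0.444 + 0.111 + 11.111 = 11.667; σ = 3.416 hours.
D = μ + z·σ = 31 + 0.842·3.416 = 33.9 hours

33.9 hours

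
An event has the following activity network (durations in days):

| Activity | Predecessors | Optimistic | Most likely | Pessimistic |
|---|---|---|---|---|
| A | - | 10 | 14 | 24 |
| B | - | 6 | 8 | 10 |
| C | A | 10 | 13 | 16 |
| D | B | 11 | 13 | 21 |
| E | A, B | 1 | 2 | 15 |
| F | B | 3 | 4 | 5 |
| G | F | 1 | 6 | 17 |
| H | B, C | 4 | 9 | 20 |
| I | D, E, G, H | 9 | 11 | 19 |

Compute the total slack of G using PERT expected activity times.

19 days

te_A = (10 + 4·14 + 24)/6 = 90/6 = 15
te_B = (6 + 4·8 + 10)/6 = 48/6 = 8
te_C = (10 + 4·13 + 16)/6 = 78/6 = 13
te_D = (11 + 4·13 + 21)/6 = 84/6 = 14
te_E = (1 + 4·2 + 15)/6 = 24/6 = 4
te_F = (3 + 4·4 + 5)/6 = 24/6 = 4
te_G = (1 + 4·6 + 17)/6 = 42/6 = 7
te_H = (4 + 4·9 + 20)/6 = 60/6 = 10
te_I = (9 + 4·11 + 19)/6 = 72/6 = 12

Forward pass:
ES_A = 0; EF_A = 15
ES_B = 0; EF_B = 8
ES_C = 15; EF_C = 15+13 = 28
ES_D = 8; EF_D = 8+14 = 22
ES_E = max(EF_A=15, EF_B=8) = 15; EF_E = 15+4 = 19
ES_F = 8; EF_F = 8+4 = 12
ES_G = 12; EF_G = 12+7 = 19
ES_H = max(EF_B=8, EF_C=28) = 28; EF_H = 28+10 = 38
ES_I = max(EF_D=22, EF_E=19, EF_G=19, EF_H=38) = 38; EF_I = 38+12 = 50
Expected project duration μ = 50 days. Critical path: A → C → H → I.

Backward pass:
LF_I = 50; LS_I = 50−12 = 38
LF_H = LS_I = 38; LS_H = 38−10 = 28
LF_G = LS_I = 38; LS_G = 38−7 = 31
LF_F = LS_G = 31; LS_F = 31−4 = 27
LF_E = LS_I = 38; LS_E = 38−4 = 34
LF_D = LS_I = 38; LS_D = 38−14 = 24
LF_C = LS_H = 28; LS_C = 28−13 = 15
LF_B = min(LS_D=24, LS_E=34, LS_F=27, LS_H=28) = 24; LS_B = 24−8 = 16
LF_A = min(LS_C=15, LS_E=34) = 15; LS_A = 15−15 = 0
Slack_G = LS_G − ES_G = 31 − 12 = 19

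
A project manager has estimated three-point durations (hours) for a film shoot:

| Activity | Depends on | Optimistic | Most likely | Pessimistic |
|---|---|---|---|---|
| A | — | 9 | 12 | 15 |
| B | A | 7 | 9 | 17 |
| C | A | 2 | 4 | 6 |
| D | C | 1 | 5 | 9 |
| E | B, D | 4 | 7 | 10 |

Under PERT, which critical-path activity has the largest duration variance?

B

te_A = (9 + 4·12 + 15)/6 = 72/6 = 12; σ²_A = ((15−9)/6)² = 1.000
te_B = (7 + 4·9 + 17)/6 = 60/6 = 10; σ²_B = ((17−7)/6)² = 2.778
te_C = (2 + 4·4 + 6)/6 = 24/6 = 4; σ²_C = ((6−2)/6)² = 0.444
te_D = (1 + 4·5 + 9)/6 = 30/6 = 5; σ²_D = ((9−1)/6)² = 1.778
te_E = (4 + 4·7 + 10)/6 = 42/6 = 7; σ²_E = ((10−4)/6)² = 1.000

Forward pass:
ES_A = 0; EF_A = 12
ES_B = 12; EF_B = 12+10 = 22
ES_C = 12; EF_C = 12+4 = 16
ES_D = 16; EF_D = 16+5 = 21
ES_E = max(EF_B=22, EF_D=21) = 22; EF_E = 22+7 = 29
Expected project duration μ = 29 hours. Critical path: A → B → E.

Variances on critical path: σ²_A=1.000, σ²_B=2.778, σ²_E=1.000.
Largest is σ²_B = 2.778.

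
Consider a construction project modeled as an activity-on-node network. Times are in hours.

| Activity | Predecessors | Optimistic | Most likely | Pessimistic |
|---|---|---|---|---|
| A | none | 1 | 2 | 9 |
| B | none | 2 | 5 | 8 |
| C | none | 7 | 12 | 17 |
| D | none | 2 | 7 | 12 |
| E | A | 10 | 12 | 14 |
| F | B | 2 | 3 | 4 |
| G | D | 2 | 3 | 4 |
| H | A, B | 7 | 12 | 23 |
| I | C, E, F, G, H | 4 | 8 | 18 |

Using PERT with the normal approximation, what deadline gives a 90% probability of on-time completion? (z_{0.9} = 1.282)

31.7 hours

te_A = (1 + 4·2 + 9)/6 = 18/6 = 3; σ²_A = ((9−1)/6)² = 1.778
te_B = (2 + 4·5 + 8)/6 = 30/6 = 5; σ²_B = ((8−2)/6)² = 1.000
te_C = (7 + 4·12 + 17)/6 = 72/6 = 12; σ²_C = ((17−7)/6)² = 2.778
te_D = (2 + 4·7 + 12)/6 = 42/6 = 7; σ²_D = ((12−2)/6)² = 2.778
te_E = (10 + 4·12 + 14)/6 = 72/6 = 12; σ²_E = ((14−10)/6)² = 0.444
te_F = (2 + 4·3 + 4)/6 = 18/6 = 3; σ²_F = ((4−2)/6)² = 0.111
te_G = (2 + 4·3 + 4)/6 = 18/6 = 3; σ²_G = ((4−2)/6)² = 0.111
te_H = (7 + 4·12 + 23)/6 = 78/6 = 13; σ²_H = ((23−7)/6)² = 7.111
te_I = (4 + 4·8 + 18)/6 = 54/6 = 9; σ²_I = ((18−4)/6)² = 5.444

Forward pass:
ES_A = 0; EF_A = 3
ES_B = 0; EF_B = 5
ES_C = 0; EF_C = 12
ES_D = 0; EF_D = 7
ES_E = 3; EF_E = 3+12 = 15
ES_F = 5; EF_F = 5+3 = 8
ES_G = 7; EF_G = 7+3 = 10
ES_H = max(EF_A=3, EF_B=5) = 5; EF_H = 5+13 = 18
ES_I = max(EF_C=12, EF_E=15, EF_F=8, EF_G=10, EF_H=18) = 18; EF_I = 18+9 = 27
Expected project duration μ = 27 hours. Critical path: B → H → I.

Variance along critical path = 1.000 + 7.111 + 5.444 = 13.556; σ = 3.682 hours.
D = μ + z·σ = 27 + 1.282·3.682 = 31.7 hours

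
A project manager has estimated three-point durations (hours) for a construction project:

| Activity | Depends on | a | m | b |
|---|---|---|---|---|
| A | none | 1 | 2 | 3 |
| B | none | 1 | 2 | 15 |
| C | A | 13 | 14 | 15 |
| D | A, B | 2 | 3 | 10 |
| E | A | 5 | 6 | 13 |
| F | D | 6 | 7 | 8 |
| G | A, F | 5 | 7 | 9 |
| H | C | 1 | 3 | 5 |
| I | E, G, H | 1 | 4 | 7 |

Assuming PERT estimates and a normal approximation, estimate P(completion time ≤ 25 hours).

0.368

te_A = (1 + 4·2 + 3)/6 = 12/6 = 2; σ²_A = ((3−1)/6)² = 0.111
te_B = (1 + 4·2 + 15)/6 = 24/6 = 4; σ²_B = ((15−1)/6)² = 5.444
te_C = (13 + 4·14 + 15)/6 = 84/6 = 14; σ²_C = ((15−13)/6)² = 0.111
te_D = (2 + 4·3 + 10)/6 = 24/6 = 4; σ²_D = ((10−2)/6)² = 1.778
te_E = (5 + 4·6 + 13)/6 = 42/6 = 7; σ²_E = ((13−5)/6)² = 1.778
te_F = (6 + 4·7 + 8)/6 = 42/6 = 7; σ²_F = ((8−6)/6)² = 0.111
te_G = (5 + 4·7 + 9)/6 = 42/6 = 7; σ²_G = ((9−5)/6)² = 0.444
te_H = (1 + 4·3 + 5)/6 = 18/6 = 3; σ²_H = ((5−1)/6)² = 0.444
te_I = (1 + 4·4 + 7)/6 = 24/6 = 4; σ²_I = ((7−1)/6)² = 1.000

Forward pass:
ES_A = 0; EF_A = 2
ES_B = 0; EF_B = 4
ES_C = 2; EF_C = 2+14 = 16
ES_D = max(EF_A=2, EF_B=4) = 4; EF_D = 4+4 = 8
ES_E = 2; EF_E = 2+7 = 9
ES_F = 8; EF_F = 8+7 = 15
ES_G = max(EF_A=2, EF_F=15) = 15; EF_G = 15+7 = 22
ES_H = 16; EF_H = 16+3 = 19
ES_I = max(EF_E=9, EF_G=22, EF_H=19) = 22; EF_I = 22+4 = 26
Expected project duration μ = 26 hours. Critical path: B → D → F → G → I.

Variance along critical path = 5.444 + 1.778 + 0.111 + 0.444 + 1.000 = 8.778; σ = √8.778 = 2.963 hours.
Z = (25 − 26) / 2.963 = -0.338
P(T ≤ 25) = Φ(-0.338) ≈ 0.368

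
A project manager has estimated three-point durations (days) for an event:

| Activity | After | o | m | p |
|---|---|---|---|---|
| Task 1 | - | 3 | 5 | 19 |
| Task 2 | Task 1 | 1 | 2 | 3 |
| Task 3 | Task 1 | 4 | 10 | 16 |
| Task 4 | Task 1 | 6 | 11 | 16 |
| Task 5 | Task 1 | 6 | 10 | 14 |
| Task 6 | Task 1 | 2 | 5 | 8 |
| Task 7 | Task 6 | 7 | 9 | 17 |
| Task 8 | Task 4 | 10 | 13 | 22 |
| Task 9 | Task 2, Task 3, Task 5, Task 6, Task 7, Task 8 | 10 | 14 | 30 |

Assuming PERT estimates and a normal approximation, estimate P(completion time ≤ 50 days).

0.655

te_Task 1 = (3 + 4·5 + 19)/6 = 42/6 = 7; σ²_Task 1 = ((19−3)/6)² = 7.111
te_Task 2 = (1 + 4·2 + 3)/6 = 12/6 = 2; σ²_Task 2 = ((3−1)/6)² = 0.111
te_Task 3 = (4 + 4·10 + 16)/6 = 60/6 = 10; σ²_Task 3 = ((16−4)/6)² = 4.000
te_Task 4 = (6 + 4·11 + 16)/6 = 66/6 = 11; σ²_Task 4 = ((16−6)/6)² = 2.778
te_Task 5 = (6 + 4·10 + 14)/6 = 60/6 = 10; σ²_Task 5 = ((14−6)/6)² = 1.778
te_Task 6 = (2 + 4·5 + 8)/6 = 30/6 = 5; σ²_Task 6 = ((8−2)/6)² = 1.000
te_Task 7 = (7 + 4·9 + 17)/6 = 60/6 = 10; σ²_Task 7 = ((17−7)/6)² = 2.778
te_Task 8 = (10 + 4·13 + 22)/6 = 84/6 = 14; σ²_Task 8 = ((22−10)/6)² = 4.000
te_Task 9 = (10 + 4·14 + 30)/6 = 96/6 = 16; σ²_Task 9 = ((30−10)/6)² = 11.111

Forward pass:
ES_Task 1 = 0; EF_Task 1 = 7
ES_Task 2 = 7; EF_Task 2 = 7+2 = 9
ES_Task 3 = 7; EF_Task 3 = 7+10 = 17
ES_Task 4 = 7; EF_Task 4 = 7+11 = 18
ES_Task 5 = 7; EF_Task 5 = 7+10 = 17
ES_Task 6 = 7; EF_Task 6 = 7+5 = 12
ES_Task 7 = 12; EF_Task 7 = 12+10 = 22
ES_Task 8 = 18; EF_Task 8 = 18+14 = 32
ES_Task 9 = max(EF_Task 2=9, EF_Task 3=17, EF_Task 5=17, EF_Task 6=12, EF_Task 7=22, EF_Task 8=32) = 32; EF_Task 9 = 32+16 = 48
Expected project duration μ = 48 days. Critical path: Task 1 → Task 4 → Task 8 → Task 9.

Variance along critical path = 7.111 + 2.778 + 4.000 + 11.111 = 25.000; σ = √25.000 = 5.000 days.
Z = (50 − 48) / 5.000 = 0.400
P(T ≤ 50) = Φ(0.400) ≈ 0.655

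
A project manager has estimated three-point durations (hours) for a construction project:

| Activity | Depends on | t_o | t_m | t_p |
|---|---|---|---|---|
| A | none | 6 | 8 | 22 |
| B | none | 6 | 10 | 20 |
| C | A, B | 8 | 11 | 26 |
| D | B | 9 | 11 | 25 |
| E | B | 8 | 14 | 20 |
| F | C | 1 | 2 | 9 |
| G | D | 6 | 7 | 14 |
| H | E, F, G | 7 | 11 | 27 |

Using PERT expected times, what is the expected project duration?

45 hours

te_A = (6 + 4·8 + 22)/6 = 60/6 = 10
te_B = (6 + 4·10 + 20)/6 = 66/6 = 11
te_C = (8 + 4·11 + 26)/6 = 78/6 = 13
te_D = (9 + 4·11 + 25)/6 = 78/6 = 13
te_E = (8 + 4·14 + 20)/6 = 84/6 = 14
te_F = (1 + 4·2 + 9)/6 = 18/6 = 3
te_G = (6 + 4·7 + 14)/6 = 48/6 = 8
te_H = (7 + 4·11 + 27)/6 = 78/6 = 13

Forward pass:
ES_A = 0; EF_A = 10
ES_B = 0; EF_B = 11
ES_C = max(EF_A=10, EF_B=11) = 11; EF_C = 11+13 = 24
ES_D = 11; EF_D = 11+13 = 24
ES_E = 11; EF_E = 11+14 = 25
ES_F = 24; EF_F = 24+3 = 27
ES_G = 24; EF_G = 24+8 = 32
ES_H = max(EF_E=25, EF_F=27, EF_G=32) = 32; EF_H = 32+13 = 45
Expected project duration μ = 45 hours. Critical path: B → D → G → H.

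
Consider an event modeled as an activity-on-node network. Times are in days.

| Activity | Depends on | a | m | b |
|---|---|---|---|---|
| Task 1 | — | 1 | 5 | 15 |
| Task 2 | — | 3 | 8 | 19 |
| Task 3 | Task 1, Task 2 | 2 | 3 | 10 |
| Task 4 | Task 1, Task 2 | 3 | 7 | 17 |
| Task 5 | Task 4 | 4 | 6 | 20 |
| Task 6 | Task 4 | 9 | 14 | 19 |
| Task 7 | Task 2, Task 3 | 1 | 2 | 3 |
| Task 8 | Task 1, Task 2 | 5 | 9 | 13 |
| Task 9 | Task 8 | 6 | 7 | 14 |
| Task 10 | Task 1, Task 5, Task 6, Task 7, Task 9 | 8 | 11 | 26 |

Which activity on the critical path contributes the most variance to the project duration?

te_Task 1 = (1 + 4·5 + 15)/6 = 36/6 = 6; σ²_Task 1 = ((15−1)/6)² = 5.444
te_Task 2 = (3 + 4·8 + 19)/6 = 54/6 = 9; σ²_Task 2 = ((19−3)/6)² = 7.111
te_Task 3 = (2 + 4·3 + 10)/6 = 24/6 = 4; σ²_Task 3 = ((10−2)/6)² = 1.778
te_Task 4 = (3 + 4·7 + 17)/6 = 48/6 = 8; σ²_Task 4 = ((17−3)/6)² = 5.444
te_Task 5 = (4 + 4·6 + 20)/6 = 48/6 = 8; σ²_Task 5 = ((20−4)/6)² = 7.111
te_Task 6 = (9 + 4·14 + 19)/6 = 84/6 = 14; σ²_Task 6 = ((19−9)/6)² = 2.778
te_Task 7 = (1 + 4·2 + 3)/6 = 12/6 = 2; σ²_Task 7 = ((3−1)/6)² = 0.111
te_Task 8 = (5 + 4·9 + 13)/6 = 54/6 = 9; σ²_Task 8 = ((13−5)/6)² = 1.778
te_Task 9 = (6 + 4·7 + 14)/6 = 48/6 = 8; σ²_Task 9 = ((14−6)/6)² = 1.778
te_Task 10 = (8 + 4·11 + 26)/6 = 78/6 = 13; σ²_Task 10 = ((26−8)/6)² = 9.000

Forward pass:
ES_Task 1 = 0; EF_Task 1 = 6
ES_Task 2 = 0; EF_Task 2 = 9
ES_Task 3 = max(EF_Task 1=6, EF_Task 2=9) = 9; EF_Task 3 = 9+4 = 13
ES_Task 4 = max(EF_Task 1=6, EF_Task 2=9) = 9; EF_Task 4 = 9+8 = 17
ES_Task 5 = 17; EF_Task 5 = 17+8 = 25
ES_Task 6 = 17; EF_Task 6 = 17+14 = 31
ES_Task 7 = max(EF_Task 2=9, EF_Task 3=13) = 13; EF_Task 7 = 13+2 = 15
ES_Task 8 = max(EF_Task 1=6, EF_Task 2=9) = 9; EF_Task 8 = 9+9 = 18
ES_Task 9 = 18; EF_Task 9 = 18+8 = 26
ES_Task 10 = max(EF_Task 1=6, EF_Task 5=25, EF_Task 6=31, EF_Task 7=15, EF_Task 9=26) = 31; EF_Task 10 = 31+13 = 44
Expected project duration μ = 44 days. Critical path: Task 2 → Task 4 → Task 6 → Task 10.

Variances on critical path: σ²_Task 2=7.111, σ²_Task 4=5.444, σ²_Task 6=2.778, σ²_Task 10=9.000.
Largest is σ²_Task 10 = 9.000.

Task 10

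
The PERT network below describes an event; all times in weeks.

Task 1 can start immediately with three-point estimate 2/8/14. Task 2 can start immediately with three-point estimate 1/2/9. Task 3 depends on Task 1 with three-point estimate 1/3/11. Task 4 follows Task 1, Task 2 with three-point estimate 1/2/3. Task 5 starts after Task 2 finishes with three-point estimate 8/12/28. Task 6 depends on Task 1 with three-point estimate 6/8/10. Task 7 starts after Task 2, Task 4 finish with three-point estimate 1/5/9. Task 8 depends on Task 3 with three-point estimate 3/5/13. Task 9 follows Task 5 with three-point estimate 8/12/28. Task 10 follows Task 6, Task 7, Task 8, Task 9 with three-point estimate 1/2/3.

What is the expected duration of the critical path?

te_Task 1 = (2 + 4·8 + 14)/6 = 48/6 = 8
te_Task 2 = (1 + 4·2 + 9)/6 = 18/6 = 3
te_Task 3 = (1 + 4·3 + 11)/6 = 24/6 = 4
te_Task 4 = (1 + 4·2 + 3)/6 = 12/6 = 2
te_Task 5 = (8 + 4·12 + 28)/6 = 84/6 = 14
te_Task 6 = (6 + 4·8 + 10)/6 = 48/6 = 8
te_Task 7 = (1 + 4·5 + 9)/6 = 30/6 = 5
te_Task 8 = (3 + 4·5 + 13)/6 = 36/6 = 6
te_Task 9 = (8 + 4·12 + 28)/6 = 84/6 = 14
te_Task 10 = (1 + 4·2 + 3)/6 = 12/6 = 2

Forward pass:
ES_Task 1 = 0; EF_Task 1 = 8
ES_Task 2 = 0; EF_Task 2 = 3
ES_Task 3 = 8; EF_Task 3 = 8+4 = 12
ES_Task 4 = max(EF_Task 1=8, EF_Task 2=3) = 8; EF_Task 4 = 8+2 = 10
ES_Task 5 = 3; EF_Task 5 = 3+14 = 17
ES_Task 6 = 8; EF_Task 6 = 8+8 = 16
ES_Task 7 = max(EF_Task 2=3, EF_Task 4=10) = 10; EF_Task 7 = 10+5 = 15
ES_Task 8 = 12; EF_Task 8 = 12+6 = 18
ES_Task 9 = 17; EF_Task 9 = 17+14 = 31
ES_Task 10 = max(EF_Task 6=16, EF_Task 7=15, EF_Task 8=18, EF_Task 9=31) = 31; EF_Task 10 = 31+2 = 33
Expected project duration μ = 33 weeks. Critical path: Task 2 → Task 5 → Task 9 → Task 10.

33 weeks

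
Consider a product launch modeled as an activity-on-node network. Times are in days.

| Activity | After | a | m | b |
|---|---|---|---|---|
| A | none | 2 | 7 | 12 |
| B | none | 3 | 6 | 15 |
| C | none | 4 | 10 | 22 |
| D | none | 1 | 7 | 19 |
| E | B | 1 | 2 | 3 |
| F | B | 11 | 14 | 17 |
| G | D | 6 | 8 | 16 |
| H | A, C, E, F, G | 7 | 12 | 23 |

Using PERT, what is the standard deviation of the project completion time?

3.48 days

te_A = (2 + 4·7 + 12)/6 = 42/6 = 7; σ²_A = ((12−2)/6)² = 2.778
te_B = (3 + 4·6 + 15)/6 = 42/6 = 7; σ²_B = ((15−3)/6)² = 4.000
te_C = (4 + 4·10 + 22)/6 = 66/6 = 11; σ²_C = ((22−4)/6)² = 9.000
te_D = (1 + 4·7 + 19)/6 = 48/6 = 8; σ²_D = ((19−1)/6)² = 9.000
te_E = (1 + 4·2 + 3)/6 = 12/6 = 2; σ²_E = ((3−1)/6)² = 0.111
te_F = (11 + 4·14 + 17)/6 = 84/6 = 14; σ²_F = ((17−11)/6)² = 1.000
te_G = (6 + 4·8 + 16)/6 = 54/6 = 9; σ²_G = ((16−6)/6)² = 2.778
te_H = (7 + 4·12 + 23)/6 = 78/6 = 13; σ²_H = ((23−7)/6)² = 7.111

Forward pass:
ES_A = 0; EF_A = 7
ES_B = 0; EF_B = 7
ES_C = 0; EF_C = 11
ES_D = 0; EF_D = 8
ES_E = 7; EF_E = 7+2 = 9
ES_F = 7; EF_F = 7+14 = 21
ES_G = 8; EF_G = 8+9 = 17
ES_H = max(EF_A=7, EF_C=11, EF_E=9, EF_F=21, EF_G=17) = 21; EF_H = 21+13 = 34
Expected project duration μ = 34 days. Critical path: B → F → H.

Variance along critical path = 4.000 + 1.000 + 7.111 = 12.111
σ = √12.111 = 3.480 days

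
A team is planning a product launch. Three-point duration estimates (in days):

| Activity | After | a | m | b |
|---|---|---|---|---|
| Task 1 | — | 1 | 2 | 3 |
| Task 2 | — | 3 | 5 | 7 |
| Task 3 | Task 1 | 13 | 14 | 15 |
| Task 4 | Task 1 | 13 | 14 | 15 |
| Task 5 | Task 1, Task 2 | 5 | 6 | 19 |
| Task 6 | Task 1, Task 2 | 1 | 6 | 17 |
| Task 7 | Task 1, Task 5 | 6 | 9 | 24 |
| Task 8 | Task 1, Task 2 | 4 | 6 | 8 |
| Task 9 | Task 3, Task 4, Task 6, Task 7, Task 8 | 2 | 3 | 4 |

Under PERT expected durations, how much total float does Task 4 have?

8 days

te_Task 1 = (1 + 4·2 + 3)/6 = 12/6 = 2
te_Task 2 = (3 + 4·5 + 7)/6 = 30/6 = 5
te_Task 3 = (13 + 4·14 + 15)/6 = 84/6 = 14
te_Task 4 = (13 + 4·14 + 15)/6 = 84/6 = 14
te_Task 5 = (5 + 4·6 + 19)/6 = 48/6 = 8
te_Task 6 = (1 + 4·6 + 17)/6 = 42/6 = 7
te_Task 7 = (6 + 4·9 + 24)/6 = 66/6 = 11
te_Task 8 = (4 + 4·6 + 8)/6 = 36/6 = 6
te_Task 9 = (2 + 4·3 + 4)/6 = 18/6 = 3

Forward pass:
ES_Task 1 = 0; EF_Task 1 = 2
ES_Task 2 = 0; EF_Task 2 = 5
ES_Task 3 = 2; EF_Task 3 = 2+14 = 16
ES_Task 4 = 2; EF_Task 4 = 2+14 = 16
ES_Task 5 = max(EF_Task 1=2, EF_Task 2=5) = 5; EF_Task 5 = 5+8 = 13
ES_Task 6 = max(EF_Task 1=2, EF_Task 2=5) = 5; EF_Task 6 = 5+7 = 12
ES_Task 7 = max(EF_Task 1=2, EF_Task 5=13) = 13; EF_Task 7 = 13+11 = 24
ES_Task 8 = max(EF_Task 1=2, EF_Task 2=5) = 5; EF_Task 8 = 5+6 = 11
ES_Task 9 = max(EF_Task 3=16, EF_Task 4=16, EF_Task 6=12, EF_Task 7=24, EF_Task 8=11) = 24; EF_Task 9 = 24+3 = 27
Expected project duration μ = 27 days. Critical path: Task 2 → Task 5 → Task 7 → Task 9.

Backward pass:
LF_Task 9 = 27; LS_Task 9 = 27−3 = 24
LF_Task 8 = LS_Task 9 = 24; LS_Task 8 = 24−6 = 18
LF_Task 7 = LS_Task 9 = 24; LS_Task 7 = 24−11 = 13
LF_Task 6 = LS_Task 9 = 24; LS_Task 6 = 24−7 = 17
LF_Task 5 = LS_Task 7 = 13; LS_Task 5 = 13−8 = 5
LF_Task 4 = LS_Task 9 = 24; LS_Task 4 = 24−14 = 10
LF_Task 3 = LS_Task 9 = 24; LS_Task 3 = 24−14 = 10
LF_Task 2 = min(LS_Task 5=5, LS_Task 6=17, LS_Task 8=18) = 5; LS_Task 2 = 5−5 = 0
LF_Task 1 = min(LS_Task 3=10, LS_Task 4=10, LS_Task 5=5, LS_Task 6=17, LS_Task 7=13, LS_Task 8=18) = 5; LS_Task 1 = 5−2 = 3
Slack_Task 4 = LS_Task 4 − ES_Task 4 = 10 − 2 = 8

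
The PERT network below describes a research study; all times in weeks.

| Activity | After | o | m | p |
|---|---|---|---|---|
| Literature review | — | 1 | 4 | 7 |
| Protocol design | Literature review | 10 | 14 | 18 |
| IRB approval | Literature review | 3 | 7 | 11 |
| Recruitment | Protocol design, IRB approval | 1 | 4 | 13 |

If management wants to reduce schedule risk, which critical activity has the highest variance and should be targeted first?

Recruitment

te_Literature review = (1 + 4·4 + 7)/6 = 24/6 = 4; σ²_Literature review = ((7−1)/6)² = 1.000
te_Protocol design = (10 + 4·14 + 18)/6 = 84/6 = 14; σ²_Protocol design = ((18−10)/6)² = 1.778
te_IRB approval = (3 + 4·7 + 11)/6 = 42/6 = 7; σ²_IRB approval = ((11−3)/6)² = 1.778
te_Recruitment = (1 + 4·4 + 13)/6 = 30/6 = 5; σ²_Recruitment = ((13−1)/6)² = 4.000

Forward pass:
ES_Literature review = 0; EF_Literature review = 4
ES_Protocol design = 4; EF_Protocol design = 4+14 = 18
ES_IRB approval = 4; EF_IRB approval = 4+7 = 11
ES_Recruitment = max(EF_Protocol design=18, EF_IRB approval=11) = 18; EF_Recruitment = 18+5 = 23
Expected project duration μ = 23 weeks. Critical path: Literature review → Protocol design → Recruitment.

Variances on critical path: σ²_Literature review=1.000, σ²_Protocol design=1.778, σ²_Recruitment=4.000.
Largest is σ²_Recruitment = 4.000.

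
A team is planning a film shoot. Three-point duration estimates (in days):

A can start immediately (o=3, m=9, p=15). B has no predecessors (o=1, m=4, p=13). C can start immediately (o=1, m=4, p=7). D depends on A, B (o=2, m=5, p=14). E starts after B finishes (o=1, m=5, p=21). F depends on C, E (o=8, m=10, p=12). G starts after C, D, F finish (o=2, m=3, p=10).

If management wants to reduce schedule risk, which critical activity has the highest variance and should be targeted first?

te_A = (3 + 4·9 + 15)/6 = 54/6 = 9; σ²_A = ((15−3)/6)² = 4.000
te_B = (1 + 4·4 + 13)/6 = 30/6 = 5; σ²_B = ((13−1)/6)² = 4.000
te_C = (1 + 4·4 + 7)/6 = 24/6 = 4; σ²_C = ((7−1)/6)² = 1.000
te_D = (2 + 4·5 + 14)/6 = 36/6 = 6; σ²_D = ((14−2)/6)² = 4.000
te_E = (1 + 4·5 + 21)/6 = 42/6 = 7; σ²_E = ((21−1)/6)² = 11.111
te_F = (8 + 4·10 + 12)/6 = 60/6 = 10; σ²_F = ((12−8)/6)² = 0.444
te_G = (2 + 4·3 + 10)/6 = 24/6 = 4; σ²_G = ((10−2)/6)² = 1.778

Forward pass:
ES_A = 0; EF_A = 9
ES_B = 0; EF_B = 5
ES_C = 0; EF_C = 4
ES_D = max(EF_A=9, EF_B=5) = 9; EF_D = 9+6 = 15
ES_E = 5; EF_E = 5+7 = 12
ES_F = max(EF_C=4, EF_E=12) = 12; EF_F = 12+10 = 22
ES_G = max(EF_C=4, EF_D=15, EF_F=22) = 22; EF_G = 22+4 = 26
Expected project duration μ = 26 days. Critical path: B → E → F → G.

Variances on critical path: σ²_B=4.000, σ²_E=11.111, σ²_F=0.444, σ²_G=1.778.
Largest is σ²_E = 11.111.

E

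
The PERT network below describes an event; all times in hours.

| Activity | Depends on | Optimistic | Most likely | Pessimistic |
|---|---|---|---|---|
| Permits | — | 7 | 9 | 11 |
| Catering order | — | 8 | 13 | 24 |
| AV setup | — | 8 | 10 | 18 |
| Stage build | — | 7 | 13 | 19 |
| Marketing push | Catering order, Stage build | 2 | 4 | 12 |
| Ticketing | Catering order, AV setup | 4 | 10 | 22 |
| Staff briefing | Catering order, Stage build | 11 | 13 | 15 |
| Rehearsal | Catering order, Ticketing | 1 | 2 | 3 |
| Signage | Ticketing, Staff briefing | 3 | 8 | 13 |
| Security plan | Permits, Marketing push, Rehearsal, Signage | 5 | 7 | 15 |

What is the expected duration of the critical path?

43 hours

te_Permits = (7 + 4·9 + 11)/6 = 54/6 = 9
te_Catering order = (8 + 4·13 + 24)/6 = 84/6 = 14
te_AV setup = (8 + 4·10 + 18)/6 = 66/6 = 11
te_Stage build = (7 + 4·13 + 19)/6 = 78/6 = 13
te_Marketing push = (2 + 4·4 + 12)/6 = 30/6 = 5
te_Ticketing = (4 + 4·10 + 22)/6 = 66/6 = 11
te_Staff briefing = (11 + 4·13 + 15)/6 = 78/6 = 13
te_Rehearsal = (1 + 4·2 + 3)/6 = 12/6 = 2
te_Signage = (3 + 4·8 + 13)/6 = 48/6 = 8
te_Security plan = (5 + 4·7 + 15)/6 = 48/6 = 8

Forward pass:
ES_Permits = 0; EF_Permits = 9
ES_Catering order = 0; EF_Catering order = 14
ES_AV setup = 0; EF_AV setup = 11
ES_Stage build = 0; EF_Stage build = 13
ES_Marketing push = max(EF_Catering order=14, EF_Stage build=13) = 14; EF_Marketing push = 14+5 = 19
ES_Ticketing = max(EF_Catering order=14, EF_AV setup=11) = 14; EF_Ticketing = 14+11 = 25
ES_Staff briefing = max(EF_Catering order=14, EF_Stage build=13) = 14; EF_Staff briefing = 14+13 = 27
ES_Rehearsal = max(EF_Catering order=14, EF_Ticketing=25) = 25; EF_Rehearsal = 25+2 = 27
ES_Signage = max(EF_Ticketing=25, EF_Staff briefing=27) = 27; EF_Signage = 27+8 = 35
ES_Security plan = max(EF_Permits=9, EF_Marketing push=19, EF_Rehearsal=27, EF_Signage=35) = 35; EF_Security plan = 35+8 = 43
Expected project duration μ = 43 hours. Critical path: Catering order → Staff briefing → Signage → Security plan.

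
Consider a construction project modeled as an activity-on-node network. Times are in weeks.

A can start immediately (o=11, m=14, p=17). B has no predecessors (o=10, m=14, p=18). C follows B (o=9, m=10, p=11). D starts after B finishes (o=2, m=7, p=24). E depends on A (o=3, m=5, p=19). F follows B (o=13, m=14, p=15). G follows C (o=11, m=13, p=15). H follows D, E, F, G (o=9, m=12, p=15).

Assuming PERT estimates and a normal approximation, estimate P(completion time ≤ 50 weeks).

0.708

te_A = (11 + 4·14 + 17)/6 = 84/6 = 14; σ²_A = ((17−11)/6)² = 1.000
te_B = (10 + 4·14 + 18)/6 = 84/6 = 14; σ²_B = ((18−10)/6)² = 1.778
te_C = (9 + 4·10 + 11)/6 = 60/6 = 10; σ²_C = ((11−9)/6)² = 0.111
te_D = (2 + 4·7 + 24)/6 = 54/6 = 9; σ²_D = ((24−2)/6)² = 13.444
te_E = (3 + 4·5 + 19)/6 = 42/6 = 7; σ²_E = ((19−3)/6)² = 7.111
te_F = (13 + 4·14 + 15)/6 = 84/6 = 14; σ²_F = ((15−13)/6)² = 0.111
te_G = (11 + 4·13 + 15)/6 = 78/6 = 13; σ²_G = ((15−11)/6)² = 0.444
te_H = (9 + 4·12 + 15)/6 = 72/6 = 12; σ²_H = ((15−9)/6)² = 1.000

Forward pass:
ES_A = 0; EF_A = 14
ES_B = 0; EF_B = 14
ES_C = 14; EF_C = 14+10 = 24
ES_D = 14; EF_D = 14+9 = 23
ES_E = 14; EF_E = 14+7 = 21
ES_F = 14; EF_F = 14+14 = 28
ES_G = 24; EF_G = 24+13 = 37
ES_H = max(EF_D=23, EF_E=21, EF_F=28, EF_G=37) = 37; EF_H = 37+12 = 49
Expected project duration μ = 49 weeks. Critical path: B → C → G → H.

Variance along critical path = 1.778 + 0.111 + 0.444 + 1.000 = 3.333; σ = √3.333 = 1.826 weeks.
Z = (50 − 49) / 1.826 = 0.548
P(T ≤ 50) = Φ(0.548) ≈ 0.708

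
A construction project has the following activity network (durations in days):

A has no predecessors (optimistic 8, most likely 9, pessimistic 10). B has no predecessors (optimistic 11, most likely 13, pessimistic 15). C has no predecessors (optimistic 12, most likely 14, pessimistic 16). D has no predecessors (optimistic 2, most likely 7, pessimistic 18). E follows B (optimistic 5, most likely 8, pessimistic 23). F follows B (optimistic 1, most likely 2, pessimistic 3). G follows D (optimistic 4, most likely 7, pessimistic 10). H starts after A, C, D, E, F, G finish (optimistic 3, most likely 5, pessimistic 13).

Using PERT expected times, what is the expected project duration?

29 days

te_A = (8 + 4·9 + 10)/6 = 54/6 = 9
te_B = (11 + 4·13 + 15)/6 = 78/6 = 13
te_C = (12 + 4·14 + 16)/6 = 84/6 = 14
te_D = (2 + 4·7 + 18)/6 = 48/6 = 8
te_E = (5 + 4·8 + 23)/6 = 60/6 = 10
te_F = (1 + 4·2 + 3)/6 = 12/6 = 2
te_G = (4 + 4·7 + 10)/6 = 42/6 = 7
te_H = (3 + 4·5 + 13)/6 = 36/6 = 6

Forward pass:
ES_A = 0; EF_A = 9
ES_B = 0; EF_B = 13
ES_C = 0; EF_C = 14
ES_D = 0; EF_D = 8
ES_E = 13; EF_E = 13+10 = 23
ES_F = 13; EF_F = 13+2 = 15
ES_G = 8; EF_G = 8+7 = 15
ES_H = max(EF_A=9, EF_C=14, EF_D=8, EF_E=23, EF_F=15, EF_G=15) = 23; EF_H = 23+6 = 29
Expected project duration μ = 29 days. Critical path: B → E → H.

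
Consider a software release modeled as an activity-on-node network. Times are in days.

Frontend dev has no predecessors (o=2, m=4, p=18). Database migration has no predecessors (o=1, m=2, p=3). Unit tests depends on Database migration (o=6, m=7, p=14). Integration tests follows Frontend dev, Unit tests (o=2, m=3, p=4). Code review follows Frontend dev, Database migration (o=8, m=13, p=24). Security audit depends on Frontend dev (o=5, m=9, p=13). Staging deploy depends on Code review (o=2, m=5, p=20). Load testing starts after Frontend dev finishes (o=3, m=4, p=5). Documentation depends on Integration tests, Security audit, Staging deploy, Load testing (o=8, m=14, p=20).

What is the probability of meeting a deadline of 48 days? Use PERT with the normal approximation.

te_Frontend dev = (2 + 4·4 + 18)/6 = 36/6 = 6; σ²_Frontend dev = ((18−2)/6)² = 7.111
te_Database migration = (1 + 4·2 + 3)/6 = 12/6 = 2; σ²_Database migration = ((3−1)/6)² = 0.111
te_Unit tests = (6 + 4·7 + 14)/6 = 48/6 = 8; σ²_Unit tests = ((14−6)/6)² = 1.778
te_Integration tests = (2 + 4·3 + 4)/6 = 18/6 = 3; σ²_Integration tests = ((4−2)/6)² = 0.111
te_Code review = (8 + 4·13 + 24)/6 = 84/6 = 14; σ²_Code review = ((24−8)/6)² = 7.111
te_Security audit = (5 + 4·9 + 13)/6 = 54/6 = 9; σ²_Security audit = ((13−5)/6)² = 1.778
te_Staging deploy = (2 + 4·5 + 20)/6 = 42/6 = 7; σ²_Staging deploy = ((20−2)/6)² = 9.000
te_Load testing = (3 + 4·4 + 5)/6 = 24/6 = 4; σ²_Load testing = ((5−3)/6)² = 0.111
te_Documentation = (8 + 4·14 + 20)/6 = 84/6 = 14; σ²_Documentation = ((20−8)/6)² = 4.000

Forward pass:
ES_Frontend dev = 0; EF_Frontend dev = 6
ES_Database migration = 0; EF_Database migration = 2
ES_Unit tests = 2; EF_Unit tests = 2+8 = 10
ES_Integration tests = max(EF_Frontend dev=6, EF_Unit tests=10) = 10; EF_Integration tests = 10+3 = 13
ES_Code review = max(EF_Frontend dev=6, EF_Database migration=2) = 6; EF_Code review = 6+14 = 20
ES_Security audit = 6; EF_Security audit = 6+9 = 15
ES_Staging deploy = 20; EF_Staging deploy = 20+7 = 27
ES_Load testing = 6; EF_Load testing = 6+4 = 10
ES_Documentation = max(EF_Integration tests=13, EF_Security audit=15, EF_Staging deploy=27, EF_Load testing=10) = 27; EF_Documentation = 27+14 = 41
Expected project duration μ = 41 days. Critical path: Frontend dev → Code review → Staging deploy → Documentation.

Variance along critical path = 7.111 + 7.111 + 9.000 + 4.000 = 27.222; σ = √27.222 = 5.217 days.
Z = (48 − 41) / 5.217 = 1.342
P(T ≤ 48) = Φ(1.342) ≈ 0.910

0.910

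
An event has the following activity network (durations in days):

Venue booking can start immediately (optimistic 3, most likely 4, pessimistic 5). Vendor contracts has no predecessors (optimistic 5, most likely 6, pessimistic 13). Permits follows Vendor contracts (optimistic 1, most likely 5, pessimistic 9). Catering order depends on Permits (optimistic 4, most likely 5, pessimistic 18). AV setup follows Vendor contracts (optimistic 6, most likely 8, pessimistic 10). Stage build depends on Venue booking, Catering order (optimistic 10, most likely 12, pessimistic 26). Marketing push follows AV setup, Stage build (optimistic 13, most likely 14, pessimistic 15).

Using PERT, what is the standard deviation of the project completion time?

te_Venue booking = (3 + 4·4 + 5)/6 = 24/6 = 4; σ²_Venue booking = ((5−3)/6)² = 0.111
te_Vendor contracts = (5 + 4·6 + 13)/6 = 42/6 = 7; σ²_Vendor contracts = ((13−5)/6)² = 1.778
te_Permits = (1 + 4·5 + 9)/6 = 30/6 = 5; σ²_Permits = ((9−1)/6)² = 1.778
te_Catering order = (4 + 4·5 + 18)/6 = 42/6 = 7; σ²_Catering order = ((18−4)/6)² = 5.444
te_AV setup = (6 + 4·8 + 10)/6 = 48/6 = 8; σ²_AV setup = ((10−6)/6)² = 0.444
te_Stage build = (10 + 4·12 + 26)/6 = 84/6 = 14; σ²_Stage build = ((26−10)/6)² = 7.111
te_Marketing push = (13 + 4·14 + 15)/6 = 84/6 = 14; σ²_Marketing push = ((15−13)/6)² = 0.111

Forward pass:
ES_Venue booking = 0; EF_Venue booking = 4
ES_Vendor contracts = 0; EF_Vendor contracts = 7
ES_Permits = 7; EF_Permits = 7+5 = 12
ES_Catering order = 12; EF_Catering order = 12+7 = 19
ES_AV setup = 7; EF_AV setup = 7+8 = 15
ES_Stage build = max(EF_Venue booking=4, EF_Catering order=19) = 19; EF_Stage build = 19+14 = 33
ES_Marketing push = max(EF_AV setup=15, EF_Stage build=33) = 33; EF_Marketing push = 33+14 = 47
Expected project duration μ = 47 days. Critical path: Vendor contracts → Permits → Catering order → Stage build → Marketing push.

Variance along critical path = 1.778 + 1.778 + 5.444 + 7.111 + 0.111 = 16.222
σ = √16.222 = 4.028 days

4.03 days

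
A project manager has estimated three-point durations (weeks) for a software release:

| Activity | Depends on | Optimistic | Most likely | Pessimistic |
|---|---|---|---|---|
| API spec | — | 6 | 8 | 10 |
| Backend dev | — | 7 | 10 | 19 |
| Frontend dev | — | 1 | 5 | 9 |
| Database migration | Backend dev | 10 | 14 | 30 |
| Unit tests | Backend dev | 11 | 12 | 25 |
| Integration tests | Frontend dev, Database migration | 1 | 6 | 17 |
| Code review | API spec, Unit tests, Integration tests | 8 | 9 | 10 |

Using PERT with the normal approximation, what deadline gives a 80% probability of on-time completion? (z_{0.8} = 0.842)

47.0 weeks

te_API spec = (6 + 4·8 + 10)/6 = 48/6 = 8; σ²_API spec = ((10−6)/6)² = 0.444
te_Backend dev = (7 + 4·10 + 19)/6 = 66/6 = 11; σ²_Backend dev = ((19−7)/6)² = 4.000
te_Frontend dev = (1 + 4·5 + 9)/6 = 30/6 = 5; σ²_Frontend dev = ((9−1)/6)² = 1.778
te_Database migration = (10 + 4·14 + 30)/6 = 96/6 = 16; σ²_Database migration = ((30−10)/6)² = 11.111
te_Unit tests = (11 + 4·12 + 25)/6 = 84/6 = 14; σ²_Unit tests = ((25−11)/6)² = 5.444
te_Integration tests = (1 + 4·6 + 17)/6 = 42/6 = 7; σ²_Integration tests = ((17−1)/6)² = 7.111
te_Code review = (8 + 4·9 + 10)/6 = 54/6 = 9; σ²_Code review = ((10−8)/6)² = 0.111

Forward pass:
ES_API spec = 0; EF_API spec = 8
ES_Backend dev = 0; EF_Backend dev = 11
ES_Frontend dev = 0; EF_Frontend dev = 5
ES_Database migration = 11; EF_Database migration = 11+16 = 27
ES_Unit tests = 11; EF_Unit tests = 11+14 = 25
ES_Integration tests = max(EF_Frontend dev=5, EF_Database migration=27) = 27; EF_Integration tests = 27+7 = 34
ES_Code review = max(EF_API spec=8, EF_Unit tests=25, EF_Integration tests=34) = 34; EF_Code review = 34+9 = 43
Expected project duration μ = 43 weeks. Critical path: Backend dev → Database migration → Integration tests → Code review.

Variance along critical path = 4.000 + 11.111 + 7.111 + 0.111 = 22.333; σ = 4.726 weeks.
D = μ + z·σ = 43 + 0.842·4.726 = 47.0 weeks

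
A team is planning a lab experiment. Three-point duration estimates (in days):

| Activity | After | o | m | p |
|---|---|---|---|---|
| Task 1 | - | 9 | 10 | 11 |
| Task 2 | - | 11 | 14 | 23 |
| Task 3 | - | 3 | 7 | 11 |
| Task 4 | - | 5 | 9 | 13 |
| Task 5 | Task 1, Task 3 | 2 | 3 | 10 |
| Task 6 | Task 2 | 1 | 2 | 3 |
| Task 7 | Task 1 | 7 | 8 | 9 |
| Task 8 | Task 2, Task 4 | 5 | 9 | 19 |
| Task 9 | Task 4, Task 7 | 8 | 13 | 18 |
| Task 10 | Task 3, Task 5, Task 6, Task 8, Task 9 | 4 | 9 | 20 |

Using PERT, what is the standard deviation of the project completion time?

te_Task 1 = (9 + 4·10 + 11)/6 = 60/6 = 10; σ²_Task 1 = ((11−9)/6)² = 0.111
te_Task 2 = (11 + 4·14 + 23)/6 = 90/6 = 15; σ²_Task 2 = ((23−11)/6)² = 4.000
te_Task 3 = (3 + 4·7 + 11)/6 = 42/6 = 7; σ²_Task 3 = ((11−3)/6)² = 1.778
te_Task 4 = (5 + 4·9 + 13)/6 = 54/6 = 9; σ²_Task 4 = ((13−5)/6)² = 1.778
te_Task 5 = (2 + 4·3 + 10)/6 = 24/6 = 4; σ²_Task 5 = ((10−2)/6)² = 1.778
te_Task 6 = (1 + 4·2 + 3)/6 = 12/6 = 2; σ²_Task 6 = ((3−1)/6)² = 0.111
te_Task 7 = (7 + 4·8 + 9)/6 = 48/6 = 8; σ²_Task 7 = ((9−7)/6)² = 0.111
te_Task 8 = (5 + 4·9 + 19)/6 = 60/6 = 10; σ²_Task 8 = ((19−5)/6)² = 5.444
te_Task 9 = (8 + 4·13 + 18)/6 = 78/6 = 13; σ²_Task 9 = ((18−8)/6)² = 2.778
te_Task 10 = (4 + 4·9 + 20)/6 = 60/6 = 10; σ²_Task 10 = ((20−4)/6)² = 7.111

Forward pass:
ES_Task 1 = 0; EF_Task 1 = 10
ES_Task 2 = 0; EF_Task 2 = 15
ES_Task 3 = 0; EF_Task 3 = 7
ES_Task 4 = 0; EF_Task 4 = 9
ES_Task 5 = max(EF_Task 1=10, EF_Task 3=7) = 10; EF_Task 5 = 10+4 = 14
ES_Task 6 = 15; EF_Task 6 = 15+2 = 17
ES_Task 7 = 10; EF_Task 7 = 10+8 = 18
ES_Task 8 = max(EF_Task 2=15, EF_Task 4=9) = 15; EF_Task 8 = 15+10 = 25
ES_Task 9 = max(EF_Task 4=9, EF_Task 7=18) = 18; EF_Task 9 = 18+13 = 31
ES_Task 10 = max(EF_Task 3=7, EF_Task 5=14, EF_Task 6=17, EF_Task 8=25, EF_Task 9=31) = 31; EF_Task 10 = 31+10 = 41
Expected project duration μ = 41 days. Critical path: Task 1 → Task 7 → Task 9 → Task 10.

Variance along critical path = 0.111 + 0.111 + 2.778 + 7.111 = 10.111
σ = √10.111 = 3.180 days

3.18 days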